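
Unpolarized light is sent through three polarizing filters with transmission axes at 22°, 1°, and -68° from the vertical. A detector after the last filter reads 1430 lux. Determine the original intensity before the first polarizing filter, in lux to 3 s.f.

I₀ ≈ 2.56e4 lux

Unpolarized light through the first polarizer → I₁ = ½ I₀, now polarized at 22°.
I₂ = I₁ cos²(1° − 22°) = 0.5 I₀ · cos²(21°) = 0.4358 I₀.
I₃ = I₂ cos²(-68° − 1°) = 0.4358 I₀ · cos²(69°) = 0.05597 I₀.
So 1430 lux = 0.05597 I₀, giving I₀ = 1430/0.05597 = 2.555e+04 lux.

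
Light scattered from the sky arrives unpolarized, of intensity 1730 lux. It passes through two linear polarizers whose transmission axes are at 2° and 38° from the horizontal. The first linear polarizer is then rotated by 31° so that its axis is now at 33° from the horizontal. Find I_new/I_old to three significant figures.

I_new/I_old ≈ 1.52

Before rotation:
Unpolarized light through the first polarizer → I₁ = ½ I₀, now polarized at 2°.
I₂ = I₁ cos²(38° − 2°) = 0.5 I₀ · cos²(36°) = 0.3273 I₀.
After rotation:
Unpolarized light through the first polarizer → I₁ = ½ I₀, now polarized at 33°.
I₂ = I₁ cos²(38° − 33°) = 0.5 I₀ · cos²(5°) = 0.4962 I₀.
Ratio = 0.4962 / 0.3273 = 1.516.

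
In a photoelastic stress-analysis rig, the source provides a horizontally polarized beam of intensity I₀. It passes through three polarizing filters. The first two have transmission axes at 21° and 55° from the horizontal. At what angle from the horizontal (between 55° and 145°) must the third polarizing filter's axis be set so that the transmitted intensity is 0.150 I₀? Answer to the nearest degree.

θ ≈ 115°

I₁ = I₀ cos²(21° − 0°) = I₀ cos²(21°) = 0.8716 I₀.
I₂ = I₁ cos²(55° − 21°) = 0.8716 I₀ · cos²(34°) = 0.599 I₀.
Need I₃/I₀ = 0.15, so cos²(θ − 55°) = 0.15 / 0.599 = 0.2504.
θ − 55° = arccos(√0.2504) = 60.0°, giving θ ≈ 55 + 60.0 = 115.0°.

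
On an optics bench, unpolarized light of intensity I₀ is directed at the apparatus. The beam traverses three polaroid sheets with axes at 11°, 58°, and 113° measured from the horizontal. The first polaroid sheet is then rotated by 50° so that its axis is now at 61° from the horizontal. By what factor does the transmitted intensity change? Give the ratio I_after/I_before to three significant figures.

I_new/I_old ≈ 2.14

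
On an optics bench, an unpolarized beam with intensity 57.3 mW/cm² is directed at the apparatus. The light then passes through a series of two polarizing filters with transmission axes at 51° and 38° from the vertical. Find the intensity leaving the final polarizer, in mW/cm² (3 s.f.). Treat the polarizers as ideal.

I ≈ 27.2 mW/cm²

Unpolarized light through the first polarizer → I₁ = 57.3 mW/cm²/2 = 28.65 mW/cm², polarized at 51°.
I₂ = I₁ · cos²(13°) = 28.65 · 0.9494 = 27.2 mW/cm².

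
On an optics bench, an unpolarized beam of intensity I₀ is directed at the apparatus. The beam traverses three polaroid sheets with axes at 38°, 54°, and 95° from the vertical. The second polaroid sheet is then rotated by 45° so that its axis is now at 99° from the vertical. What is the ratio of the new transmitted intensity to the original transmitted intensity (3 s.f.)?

I_new/I_old ≈ 0.444

Before rotation:
Unpolarized light through the first polarizer → I₁ = ½ I₀, now polarized at 38°.
I₂ = I₁ cos²(54° − 38°) = 0.5 I₀ · cos²(16°) = 0.462 I₀.
I₃ = I₂ cos²(95° − 54°) = 0.462 I₀ · cos²(41°) = 0.2632 I₀.
After rotation:
Unpolarized light through the first polarizer → I₁ = ½ I₀, now polarized at 38°.
I₂ = I₁ cos²(99° − 38°) = 0.5 I₀ · cos²(61°) = 0.1175 I₀.
I₃ = I₂ cos²(95° − 99°) = 0.1175 I₀ · cos²(4°) = 0.1169 I₀.
Ratio = 0.1169 / 0.2632 = 0.4444.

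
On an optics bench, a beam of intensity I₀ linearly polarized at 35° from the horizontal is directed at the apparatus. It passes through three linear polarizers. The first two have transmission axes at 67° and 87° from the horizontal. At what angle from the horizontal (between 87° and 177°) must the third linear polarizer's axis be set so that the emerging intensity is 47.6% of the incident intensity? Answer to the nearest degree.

I₁ = I₀ cos²(67° − 35°) = I₀ cos²(32°) = 0.7192 I₀.
I₂ = I₁ cos²(87° − 67°) = 0.7192 I₀ · cos²(20°) = 0.6351 I₀.
Need I₃/I₀ = 0.476, so cos²(θ − 87°) = 0.476 / 0.6351 = 0.7495.
θ − 87° = arccos(√0.7495) = 30.0°, giving θ ≈ 87 + 30.0 = 117.0°.

θ ≈ 117°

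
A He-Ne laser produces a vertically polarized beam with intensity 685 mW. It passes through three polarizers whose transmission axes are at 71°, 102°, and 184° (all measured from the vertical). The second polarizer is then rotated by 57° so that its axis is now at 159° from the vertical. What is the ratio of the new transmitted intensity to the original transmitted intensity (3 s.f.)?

Before rotation:
I₁ = I₀ cos²(71° − 0°) = I₀ cos²(71°) = 0.106 I₀.
I₂ = I₁ cos²(102° − 71°) = 0.106 I₀ · cos²(31°) = 0.07788 I₀.
I₃ = I₂ cos²(184° − 102°) = 0.07788 I₀ · cos²(82°) = 0.001508 I₀.
After rotation:
I₁ = I₀ cos²(71° − 0°) = I₀ cos²(71°) = 0.106 I₀.
I₂ = I₁ cos²(159° − 71°) = 0.106 I₀ · cos²(88°) = 0.0001291 I₀.
I₃ = I₂ cos²(184° − 159°) = 0.0001291 I₀ · cos²(25°) = 0.000106 I₀.
Ratio = 0.000106 / 0.001508 = 0.0703.

I_new/I_old ≈ 0.0703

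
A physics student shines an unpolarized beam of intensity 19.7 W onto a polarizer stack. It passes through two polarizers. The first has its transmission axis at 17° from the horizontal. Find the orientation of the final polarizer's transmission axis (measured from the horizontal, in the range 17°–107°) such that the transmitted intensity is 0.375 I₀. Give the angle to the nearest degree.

Unpolarized light through the first polarizer → I₁ = ½ I₀, now polarized at 17°.
Need I₂/I₀ = 0.375, so cos²(θ − 17°) = 0.375 / 0.5 = 0.75.
θ − 17° = arccos(√0.75) = 30.0°, giving θ ≈ 17 + 30.0 = 47.0°.

θ ≈ 47°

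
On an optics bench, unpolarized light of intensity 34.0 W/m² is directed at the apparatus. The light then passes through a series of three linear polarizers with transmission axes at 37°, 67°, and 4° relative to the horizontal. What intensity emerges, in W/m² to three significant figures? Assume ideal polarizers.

Unpolarized light through the first polarizer → I₁ = 34.0 W/m²/2 = 17 W/m², polarized at 37°.
I₂ = I₁ · cos²(30°) = 17 · 0.75 = 12.75 W/m².
I₃ = I₂ · cos²(63°) = 12.75 · 0.2061 = 2.628 W/m².

I ≈ 2.63 W/m²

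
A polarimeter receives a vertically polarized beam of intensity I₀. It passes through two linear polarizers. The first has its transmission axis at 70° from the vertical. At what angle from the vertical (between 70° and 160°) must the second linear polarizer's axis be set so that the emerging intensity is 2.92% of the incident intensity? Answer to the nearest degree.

θ ≈ 130°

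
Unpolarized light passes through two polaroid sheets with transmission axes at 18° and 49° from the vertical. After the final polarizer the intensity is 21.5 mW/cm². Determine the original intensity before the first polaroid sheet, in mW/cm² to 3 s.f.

Unpolarized light through the first polarizer → I₁ = ½ I₀, now polarized at 18°.
I₂ = I₁ cos²(49° − 18°) = 0.5 I₀ · cos²(31°) = 0.3674 I₀.
So 21.5 mW/cm² = 0.3674 I₀, giving I₀ = 21.5/0.3674 = 58.52 mW/cm².

I₀ ≈ 58.5 mW/cm²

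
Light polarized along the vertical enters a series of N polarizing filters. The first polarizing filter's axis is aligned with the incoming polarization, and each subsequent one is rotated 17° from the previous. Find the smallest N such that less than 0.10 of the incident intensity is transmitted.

First polarizer is aligned with the polarization: full transmission.
Each further stage multiplies by cos²(17°) = 0.9145.
After N polarizers: T = 0.9145^(N−1). Require T < 0.10 ⇒ N−1 > ln(0.10)/ln(0.9145) = 25.77, so N−1 ≥ 26 and N = 27.
Check: N=27 gives T = 0.09795 < 0.10; N=26 gives T = 0.1071.

N = 27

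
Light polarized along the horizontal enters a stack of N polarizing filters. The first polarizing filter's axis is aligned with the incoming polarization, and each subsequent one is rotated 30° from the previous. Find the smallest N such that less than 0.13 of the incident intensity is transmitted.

First polarizer is aligned with the polarization: full transmission.
Each further stage multiplies by cos²(30°) = 0.75.
After N polarizers: T = 0.75^(N−1). Require T < 0.13 ⇒ N−1 > ln(0.13)/ln(0.75) = 7.09, so N−1 ≥ 8 and N = 9.
Check: N=9 gives T = 0.1001 < 0.13; N=8 gives T = 0.1335.

N = 9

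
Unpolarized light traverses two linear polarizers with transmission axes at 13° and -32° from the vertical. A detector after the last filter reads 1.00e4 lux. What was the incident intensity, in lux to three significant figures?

Unpolarized light through the first polarizer → I₁ = ½ I₀, now polarized at 13°.
I₂ = I₁ cos²(-32° − 13°) = 0.5 I₀ · cos²(45°) = 0.25 I₀.
So 1.00e4 lux = 0.25 I₀, giving I₀ = 1.00e4/0.25 = 4e+04 lux.

I₀ ≈ 4.00e4 lux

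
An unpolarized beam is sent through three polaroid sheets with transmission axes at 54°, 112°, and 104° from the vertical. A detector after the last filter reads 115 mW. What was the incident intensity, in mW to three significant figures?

I₀ ≈ 835 mW

Unpolarized light through the first polarizer → I₁ = ½ I₀, now polarized at 54°.
I₂ = I₁ cos²(112° − 54°) = 0.5 I₀ · cos²(58°) = 0.1404 I₀.
I₃ = I₂ cos²(104° − 112°) = 0.1404 I₀ · cos²(8°) = 0.1377 I₀.
So 115 mW = 0.1377 I₀, giving I₀ = 115/0.1377 = 835.2 mW.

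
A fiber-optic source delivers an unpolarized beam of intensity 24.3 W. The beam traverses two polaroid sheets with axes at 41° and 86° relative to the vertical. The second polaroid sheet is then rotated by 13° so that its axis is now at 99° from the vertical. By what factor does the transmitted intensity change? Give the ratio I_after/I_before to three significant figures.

I_new/I_old ≈ 0.562

Before rotation:
Unpolarized light through the first polarizer → I₁ = ½ I₀, now polarized at 41°.
I₂ = I₁ cos²(86° − 41°) = 0.5 I₀ · cos²(45°) = 0.25 I₀.
After rotation:
Unpolarized light through the first polarizer → I₁ = ½ I₀, now polarized at 41°.
I₂ = I₁ cos²(99° − 41°) = 0.5 I₀ · cos²(58°) = 0.1404 I₀.
Ratio = 0.1404 / 0.25 = 0.5616.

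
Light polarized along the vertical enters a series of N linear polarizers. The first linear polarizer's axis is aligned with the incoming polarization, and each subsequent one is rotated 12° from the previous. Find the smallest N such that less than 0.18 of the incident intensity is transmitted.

N = 40

First polarizer is aligned with the polarization: full transmission.
Each further stage multiplies by cos²(12°) = 0.9568.
After N polarizers: T = 0.9568^(N−1). Require T < 0.18 ⇒ N−1 > ln(0.18)/ln(0.9568) = 38.81, so N−1 ≥ 39 and N = 40.
Check: N=40 gives T = 0.1785 < 0.18; N=39 gives T = 0.1865.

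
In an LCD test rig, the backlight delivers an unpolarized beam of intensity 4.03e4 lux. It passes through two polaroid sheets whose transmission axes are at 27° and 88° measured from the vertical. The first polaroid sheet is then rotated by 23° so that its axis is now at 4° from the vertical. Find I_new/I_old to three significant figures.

I_new/I_old ≈ 0.0465

Before rotation:
Unpolarized light through the first polarizer → I₁ = ½ I₀, now polarized at 27°.
I₂ = I₁ cos²(88° − 27°) = 0.5 I₀ · cos²(61°) = 0.1175 I₀.
After rotation:
Unpolarized light through the first polarizer → I₁ = ½ I₀, now polarized at 4°.
I₂ = I₁ cos²(88° − 4°) = 0.5 I₀ · cos²(84°) = 0.005463 I₀.
Ratio = 0.005463 / 0.1175 = 0.04649.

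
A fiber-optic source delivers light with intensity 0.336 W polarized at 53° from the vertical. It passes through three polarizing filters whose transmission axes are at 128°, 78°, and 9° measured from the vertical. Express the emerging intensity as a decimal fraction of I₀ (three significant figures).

I/I₀ ≈ 0.00355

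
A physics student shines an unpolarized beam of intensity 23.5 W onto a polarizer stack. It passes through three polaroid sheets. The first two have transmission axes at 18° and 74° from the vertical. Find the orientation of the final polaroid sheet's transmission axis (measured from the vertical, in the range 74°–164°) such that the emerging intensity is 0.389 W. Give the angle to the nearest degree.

Unpolarized light through the first polarizer → I₁ = ½ I₀, now polarized at 18°.
I₂ = I₁ cos²(74° − 18°) = 0.5 I₀ · cos²(56°) = 0.1563 I₀.
Target fraction: 0.389 / 23.5 W = 0.01655 of I₀.
Need I₃/I₀ = 0.01655, so cos²(θ − 74°) = 0.01655 / 0.1563 = 0.1059.
θ − 74° = arccos(√0.1059) = 71.0°, giving θ ≈ 74 + 71.0 = 145.0°.

θ ≈ 145°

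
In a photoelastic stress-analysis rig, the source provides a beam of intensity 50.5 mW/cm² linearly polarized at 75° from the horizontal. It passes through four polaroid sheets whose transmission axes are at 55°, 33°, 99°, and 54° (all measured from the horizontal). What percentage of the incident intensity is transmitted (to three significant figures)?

I₁ = 50.5 mW/cm² · cos²(20°) = 44.59 mW/cm².
I₂ = I₁ · cos²(22°) = 44.59 · 0.8597 = 38.33 mW/cm².
I₃ = I₂ · cos²(66°) = 38.33 · 0.1654 = 6.342 mW/cm².
I₄ = I₃ · cos²(45°) = 6.342 · 0.5 = 3.171 mW/cm².
That is 6.279% of the incident intensity.

≈ 6.28%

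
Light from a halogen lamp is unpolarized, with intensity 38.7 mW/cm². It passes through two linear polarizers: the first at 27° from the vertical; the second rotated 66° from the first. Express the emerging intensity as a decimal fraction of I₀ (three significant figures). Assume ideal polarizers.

Unpolarized light through the first polarizer → I₁ = 38.7 mW/cm²/2 = 19.35 mW/cm², polarized at 27°.
I₂ = I₁ · cos²(66°) = 19.35 · 0.1654 = 3.201 mW/cm².
Transmitted fraction = 0.08272.

I/I₀ ≈ 0.0827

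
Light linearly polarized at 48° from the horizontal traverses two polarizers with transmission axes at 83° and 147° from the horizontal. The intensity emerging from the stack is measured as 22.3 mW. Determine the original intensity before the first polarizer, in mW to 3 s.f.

By Malus's law, I₁ = I₀ cos²(83° − 48°) = I₀ cos²(35°) = 0.671 I₀.
I₂ = I₁ cos²(147° − 83°) = 0.671 I₀ · cos²(64°) = 0.1289 I₀.
So 22.3 mW = 0.1289 I₀, giving I₀ = 22.3/0.1289 = 172.9 mW.

I₀ ≈ 173 mW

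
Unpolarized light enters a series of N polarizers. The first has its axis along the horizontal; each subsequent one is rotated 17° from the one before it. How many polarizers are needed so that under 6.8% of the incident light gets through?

N = 24

First polarizer halves the unpolarized light: factor 1/2.
Each further stage multiplies by cos²(17°) = 0.9145.
After N polarizers: T = 0.5·0.9145^(N−1). Require T < 0.068 ⇒ N−1 > ln(0.068/0.5)/ln(0.9145) = 22.33, so N−1 ≥ 23 and N = 24.
Check: N=24 gives T = 0.06403 < 0.068; N=23 gives T = 0.07002.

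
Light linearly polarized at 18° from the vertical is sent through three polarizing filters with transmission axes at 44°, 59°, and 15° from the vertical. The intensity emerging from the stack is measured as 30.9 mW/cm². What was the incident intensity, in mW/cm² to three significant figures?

I₀ ≈ 79.2 mW/cm²

By Malus's law, I₁ = I₀ cos²(44° − 18°) = I₀ cos²(26°) = 0.8078 I₀.
I₂ = I₁ cos²(59° − 44°) = 0.8078 I₀ · cos²(15°) = 0.7537 I₀.
I₃ = I₂ cos²(15° − 59°) = 0.7537 I₀ · cos²(44°) = 0.39 I₀.
So 30.9 mW/cm² = 0.39 I₀, giving I₀ = 30.9/0.39 = 79.23 mW/cm².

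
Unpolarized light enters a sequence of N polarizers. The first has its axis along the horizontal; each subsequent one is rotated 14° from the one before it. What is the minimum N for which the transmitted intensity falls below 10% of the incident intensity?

N = 28

First polarizer halves the unpolarized light: factor 1/2.
Each further stage multiplies by cos²(14°) = 0.9415.
After N polarizers: T = 0.5·0.9415^(N−1). Require T < 0.10 ⇒ N−1 > ln(0.10/0.5)/ln(0.9415) = 26.69, so N−1 ≥ 27 and N = 28.
Check: N=28 gives T = 0.09813 < 0.10; N=27 gives T = 0.1042.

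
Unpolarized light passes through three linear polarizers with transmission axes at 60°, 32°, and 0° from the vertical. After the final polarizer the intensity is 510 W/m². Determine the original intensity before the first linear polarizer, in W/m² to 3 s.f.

I₀ ≈ 1820 W/m²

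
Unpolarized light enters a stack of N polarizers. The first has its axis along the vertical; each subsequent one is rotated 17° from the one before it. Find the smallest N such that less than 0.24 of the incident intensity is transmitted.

N = 10

First polarizer halves the unpolarized light: factor 1/2.
Each further stage multiplies by cos²(17°) = 0.9145.
After N polarizers: T = 0.5·0.9145^(N−1). Require T < 0.24 ⇒ N−1 > ln(0.24/0.5)/ln(0.9145) = 8.21, so N−1 ≥ 9 and N = 10.
Check: N=10 gives T = 0.2237 < 0.24; N=9 gives T = 0.2446.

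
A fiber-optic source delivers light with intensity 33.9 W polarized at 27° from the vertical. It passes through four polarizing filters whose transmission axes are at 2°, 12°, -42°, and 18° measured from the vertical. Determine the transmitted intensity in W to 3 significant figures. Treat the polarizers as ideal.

I ≈ 2.33 W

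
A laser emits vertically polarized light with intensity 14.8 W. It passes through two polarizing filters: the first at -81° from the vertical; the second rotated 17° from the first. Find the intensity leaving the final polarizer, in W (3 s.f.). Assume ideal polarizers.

I ≈ 0.331 W

I₁ = 14.8 W · cos²(81°) = 0.3622 W.
I₂ = I₁ · cos²(17°) = 0.3622 · 0.9145 = 0.3312 W.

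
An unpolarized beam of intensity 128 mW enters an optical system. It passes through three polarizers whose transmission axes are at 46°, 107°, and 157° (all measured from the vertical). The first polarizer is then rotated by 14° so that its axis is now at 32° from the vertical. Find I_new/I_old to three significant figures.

I_new/I_old ≈ 0.285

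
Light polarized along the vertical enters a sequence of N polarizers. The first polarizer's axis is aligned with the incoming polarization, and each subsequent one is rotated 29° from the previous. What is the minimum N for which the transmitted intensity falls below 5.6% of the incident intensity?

First polarizer is aligned with the polarization: full transmission.
Each further stage multiplies by cos²(29°) = 0.765.
After N polarizers: T = 0.765^(N−1). Require T < 0.056 ⇒ N−1 > ln(0.056)/ln(0.765) = 10.76, so N−1 ≥ 11 and N = 12.
Check: N=12 gives T = 0.05248 < 0.056; N=11 gives T = 0.06861.

N = 12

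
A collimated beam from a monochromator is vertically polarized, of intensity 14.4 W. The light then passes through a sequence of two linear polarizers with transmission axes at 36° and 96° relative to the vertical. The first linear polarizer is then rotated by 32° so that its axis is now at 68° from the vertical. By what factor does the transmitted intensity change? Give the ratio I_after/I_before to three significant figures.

I_new/I_old ≈ 0.669

Before rotation:
By Malus's law, I₁ = I₀ cos²(36° − 0°) = I₀ cos²(36°) = 0.6545 I₀.
I₂ = I₁ cos²(96° − 36°) = 0.6545 I₀ · cos²(60°) = 0.1636 I₀.
After rotation:
I₁ = I₀ cos²(68° − 0°) = I₀ cos²(68°) = 0.1403 I₀.
I₂ = I₁ cos²(96° − 68°) = 0.1403 I₀ · cos²(28°) = 0.1094 I₀.
Ratio = 0.1094 / 0.1636 = 0.6686.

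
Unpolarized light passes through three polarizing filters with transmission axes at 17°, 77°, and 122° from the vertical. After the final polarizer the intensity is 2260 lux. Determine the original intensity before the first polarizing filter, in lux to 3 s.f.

Unpolarized light through the first polarizer → I₁ = ½ I₀, now polarized at 17°.
I₂ = I₁ cos²(77° − 17°) = 0.5 I₀ · cos²(60°) = 0.125 I₀.
I₃ = I₂ cos²(122° − 77°) = 0.125 I₀ · cos²(45°) = 0.0625 I₀.
So 2260 lux = 0.0625 I₀, giving I₀ = 2260/0.0625 = 3.616e+04 lux.

I₀ ≈ 3.62e4 lux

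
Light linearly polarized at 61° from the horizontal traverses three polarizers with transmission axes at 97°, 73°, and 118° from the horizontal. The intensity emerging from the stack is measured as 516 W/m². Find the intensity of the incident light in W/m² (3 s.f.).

I₀ ≈ 1890 W/m²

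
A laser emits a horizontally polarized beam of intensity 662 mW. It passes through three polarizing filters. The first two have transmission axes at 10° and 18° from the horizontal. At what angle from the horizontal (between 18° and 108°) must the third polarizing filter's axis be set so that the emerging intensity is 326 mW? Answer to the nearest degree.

θ ≈ 62°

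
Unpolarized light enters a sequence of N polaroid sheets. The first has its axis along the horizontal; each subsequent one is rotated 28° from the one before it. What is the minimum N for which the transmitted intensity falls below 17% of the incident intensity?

N = 6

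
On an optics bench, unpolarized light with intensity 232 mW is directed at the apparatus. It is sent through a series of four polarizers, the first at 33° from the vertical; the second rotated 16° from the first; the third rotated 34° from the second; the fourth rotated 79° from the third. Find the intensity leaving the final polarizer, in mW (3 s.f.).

Unpolarized light through the first polarizer → I₁ = 232 mW/2 = 116 mW, polarized at 33°.
I₂ = I₁ · cos²(16°) = 116 · 0.924 = 107.2 mW.
I₃ = I₂ · cos²(34°) = 107.2 · 0.6873 = 73.67 mW.
I₄ = I₃ · cos²(79°) = 73.67 · 0.03641 = 2.682 mW.

I ≈ 2.68 mW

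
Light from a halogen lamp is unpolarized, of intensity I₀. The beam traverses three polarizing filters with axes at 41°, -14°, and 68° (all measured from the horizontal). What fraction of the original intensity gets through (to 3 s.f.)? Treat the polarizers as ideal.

≈ 0.00319 I₀

Unpolarized light through the first polarizer → I₁ = ½ I₀, now polarized at 41°.
I₂ = I₁ cos²(-14° − 41°) = 0.5 I₀ · cos²(55°) = 0.1645 I₀.
I₃ = I₂ cos²(68° + 14°) = 0.1645 I₀ · cos²(82°) = 0.003186 I₀.
Transmitted fraction = 0.003186.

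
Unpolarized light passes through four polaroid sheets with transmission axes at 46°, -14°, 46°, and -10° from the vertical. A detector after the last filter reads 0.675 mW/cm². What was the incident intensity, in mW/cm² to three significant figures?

I₀ ≈ 69.1 mW/cm²

Unpolarized light through the first polarizer → I₁ = ½ I₀, now polarized at 46°.
I₂ = I₁ cos²(-14° − 46°) = 0.5 I₀ · cos²(60°) = 0.125 I₀.
I₃ = I₂ cos²(46° + 14°) = 0.125 I₀ · cos²(60°) = 0.03125 I₀.
I₄ = I₃ cos²(-10° − 46°) = 0.03125 I₀ · cos²(56°) = 0.009772 I₀.
So 0.675 mW/cm² = 0.009772 I₀, giving I₀ = 0.675/0.009772 = 69.08 mW/cm².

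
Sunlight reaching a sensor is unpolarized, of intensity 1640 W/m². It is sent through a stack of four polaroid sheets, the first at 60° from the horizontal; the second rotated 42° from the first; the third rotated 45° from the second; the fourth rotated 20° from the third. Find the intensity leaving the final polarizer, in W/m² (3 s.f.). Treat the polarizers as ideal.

Unpolarized light through the first polarizer → I₁ = 1640 W/m²/2 = 820 W/m², polarized at 60°.
I₂ = I₁ · cos²(42°) = 820 · 0.5523 = 452.9 W/m².
I₃ = I₂ · cos²(45°) = 452.9 · 0.5 = 226.4 W/m².
I₄ = I₃ · cos²(20°) = 226.4 · 0.883 = 199.9 W/m².

I ≈ 200 W/m²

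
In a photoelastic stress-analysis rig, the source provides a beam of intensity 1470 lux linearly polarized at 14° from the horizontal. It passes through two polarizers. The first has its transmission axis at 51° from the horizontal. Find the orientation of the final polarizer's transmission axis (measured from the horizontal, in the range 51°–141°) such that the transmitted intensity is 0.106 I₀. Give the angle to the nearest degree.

By Malus's law, I₁ = I₀ cos²(51° − 14°) = I₀ cos²(37°) = 0.6378 I₀.
Need I₂/I₀ = 0.106, so cos²(θ − 51°) = 0.106 / 0.6378 = 0.1662.
θ − 51° = arccos(√0.1662) = 65.9°, giving θ ≈ 51 + 65.9 = 116.9°.

θ ≈ 117°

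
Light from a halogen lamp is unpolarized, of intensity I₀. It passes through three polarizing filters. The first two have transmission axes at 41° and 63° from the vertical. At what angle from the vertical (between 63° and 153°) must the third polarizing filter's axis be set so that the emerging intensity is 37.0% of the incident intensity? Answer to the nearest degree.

θ ≈ 85°

Unpolarized light through the first polarizer → I₁ = ½ I₀, now polarized at 41°.
I₂ = I₁ cos²(63° − 41°) = 0.5 I₀ · cos²(22°) = 0.4298 I₀.
Need I₃/I₀ = 0.37, so cos²(θ − 63°) = 0.37 / 0.4298 = 0.8608.
θ − 63° = arccos(√0.8608) = 21.9°, giving θ ≈ 63 + 21.9 = 84.9°.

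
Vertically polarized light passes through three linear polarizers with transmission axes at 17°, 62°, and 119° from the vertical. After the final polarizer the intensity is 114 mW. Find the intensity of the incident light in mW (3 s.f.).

I₀ ≈ 840 mW

I₁ = I₀ cos²(17° − 0°) = I₀ cos²(17°) = 0.9145 I₀.
I₂ = I₁ cos²(62° − 17°) = 0.9145 I₀ · cos²(45°) = 0.4573 I₀.
I₃ = I₂ cos²(119° − 62°) = 0.4573 I₀ · cos²(57°) = 0.1356 I₀.
So 114 mW = 0.1356 I₀, giving I₀ = 114/0.1356 = 840.5 mW.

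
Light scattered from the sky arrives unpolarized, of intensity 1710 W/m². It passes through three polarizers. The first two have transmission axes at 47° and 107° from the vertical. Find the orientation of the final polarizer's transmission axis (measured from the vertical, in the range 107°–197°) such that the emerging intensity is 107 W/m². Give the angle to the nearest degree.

Unpolarized light through the first polarizer → I₁ = ½ I₀, now polarized at 47°.
I₂ = I₁ cos²(107° − 47°) = 0.5 I₀ · cos²(60°) = 0.125 I₀.
Target fraction: 107 / 1710 W/m² = 0.06257 of I₀.
Need I₃/I₀ = 0.06257, so cos²(θ − 107°) = 0.06257 / 0.125 = 0.5006.
θ − 107° = arccos(√0.5006) = 45.0°, giving θ ≈ 107 + 45.0 = 152.0°.

θ ≈ 152°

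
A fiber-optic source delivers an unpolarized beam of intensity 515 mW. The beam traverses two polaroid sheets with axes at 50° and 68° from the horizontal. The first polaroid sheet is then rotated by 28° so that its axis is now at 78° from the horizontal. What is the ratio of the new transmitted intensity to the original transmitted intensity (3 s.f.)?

Before rotation:
Unpolarized light through the first polarizer → I₁ = ½ I₀, now polarized at 50°.
I₂ = I₁ cos²(68° − 50°) = 0.5 I₀ · cos²(18°) = 0.4523 I₀.
After rotation:
Unpolarized light through the first polarizer → I₁ = ½ I₀, now polarized at 78°.
I₂ = I₁ cos²(68° − 78°) = 0.5 I₀ · cos²(10°) = 0.4849 I₀.
Ratio = 0.4849 / 0.4523 = 1.072.

I_new/I_old ≈ 1.07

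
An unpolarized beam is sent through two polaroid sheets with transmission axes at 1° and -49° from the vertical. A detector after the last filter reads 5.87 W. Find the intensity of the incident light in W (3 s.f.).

I₀ ≈ 28.4 W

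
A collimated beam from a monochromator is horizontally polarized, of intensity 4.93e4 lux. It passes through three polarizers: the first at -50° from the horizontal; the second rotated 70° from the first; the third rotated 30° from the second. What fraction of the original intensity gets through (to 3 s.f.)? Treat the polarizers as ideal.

By Malus's law, I₁ = 4.93e4 lux · cos²(50°) = 2.037e+04 lux.
I₂ = I₁ · cos²(70°) = 2.037e+04 · 0.117 = 2383 lux.
I₃ = I₂ · cos²(30°) = 2383 · 0.75 = 1787 lux.
Transmitted fraction = 0.03625.

I/I₀ ≈ 0.0362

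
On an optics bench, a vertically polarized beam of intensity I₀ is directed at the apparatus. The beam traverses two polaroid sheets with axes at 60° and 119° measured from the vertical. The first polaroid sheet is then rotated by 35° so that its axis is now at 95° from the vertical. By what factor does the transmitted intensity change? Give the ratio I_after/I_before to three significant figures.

Before rotation:
I₁ = I₀ cos²(60° − 0°) = I₀ cos²(60°) = 0.25 I₀.
I₂ = I₁ cos²(119° − 60°) = 0.25 I₀ · cos²(59°) = 0.06632 I₀.
After rotation:
I₁ = I₀ cos²(95° − 0°) = I₀ cos²(85°) = 0.007596 I₀.
I₂ = I₁ cos²(119° − 95°) = 0.007596 I₀ · cos²(24°) = 0.006339 I₀.
Ratio = 0.006339 / 0.06632 = 0.09559.

I_new/I_old ≈ 0.0956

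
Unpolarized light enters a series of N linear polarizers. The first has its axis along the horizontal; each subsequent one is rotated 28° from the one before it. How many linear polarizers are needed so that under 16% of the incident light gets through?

N = 6

First polarizer halves the unpolarized light: factor 1/2.
Each further stage multiplies by cos²(28°) = 0.7796.
After N polarizers: T = 0.5·0.7796^(N−1). Require T < 0.16 ⇒ N−1 > ln(0.16/0.5)/ln(0.7796) = 4.58, so N−1 ≥ 5 and N = 6.
Check: N=6 gives T = 0.144 < 0.16; N=5 gives T = 0.1847.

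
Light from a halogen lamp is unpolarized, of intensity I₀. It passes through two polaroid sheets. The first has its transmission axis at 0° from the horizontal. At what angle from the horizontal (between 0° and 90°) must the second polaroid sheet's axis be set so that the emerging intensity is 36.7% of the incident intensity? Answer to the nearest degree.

Unpolarized light through the first polarizer → I₁ = ½ I₀, now polarized at 0°.
Need I₂/I₀ = 0.367, so cos²(θ − 0°) = 0.367 / 0.5 = 0.734.
θ − 0° = arccos(√0.734) = 31.0°, giving θ ≈ 0 + 31.0 = 31.0°.

θ ≈ 31°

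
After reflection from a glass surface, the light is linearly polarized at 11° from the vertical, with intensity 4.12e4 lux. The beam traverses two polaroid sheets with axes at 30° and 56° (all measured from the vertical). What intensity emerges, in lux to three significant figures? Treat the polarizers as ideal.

I ≈ 2.98e4 lux

By Malus's law, I₁ = 4.12e4 lux · cos²(19°) = 3.683e+04 lux.
I₂ = I₁ · cos²(26°) = 3.683e+04 · 0.8078 = 2.975e+04 lux.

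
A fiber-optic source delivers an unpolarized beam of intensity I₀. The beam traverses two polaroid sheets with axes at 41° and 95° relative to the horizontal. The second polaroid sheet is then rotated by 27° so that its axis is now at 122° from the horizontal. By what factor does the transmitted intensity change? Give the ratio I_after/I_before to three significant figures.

I_new/I_old ≈ 0.0708

Before rotation:
Unpolarized light through the first polarizer → I₁ = ½ I₀, now polarized at 41°.
I₂ = I₁ cos²(95° − 41°) = 0.5 I₀ · cos²(54°) = 0.1727 I₀.
After rotation:
Unpolarized light through the first polarizer → I₁ = ½ I₀, now polarized at 41°.
I₂ = I₁ cos²(122° − 41°) = 0.5 I₀ · cos²(81°) = 0.01224 I₀.
Ratio = 0.01224 / 0.1727 = 0.07083.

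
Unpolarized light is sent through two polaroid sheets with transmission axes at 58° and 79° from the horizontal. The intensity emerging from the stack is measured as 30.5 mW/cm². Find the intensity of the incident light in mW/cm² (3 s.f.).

I₀ ≈ 70.0 mW/cm²

Unpolarized light through the first polarizer → I₁ = ½ I₀, now polarized at 58°.
I₂ = I₁ cos²(79° − 58°) = 0.5 I₀ · cos²(21°) = 0.4358 I₀.
So 30.5 mW/cm² = 0.4358 I₀, giving I₀ = 30.5/0.4358 = 69.99 mW/cm².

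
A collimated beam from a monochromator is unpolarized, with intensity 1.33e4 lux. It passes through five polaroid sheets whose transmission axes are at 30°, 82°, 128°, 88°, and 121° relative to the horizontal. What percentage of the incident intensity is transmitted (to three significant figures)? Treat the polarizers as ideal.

≈ 3.77%

Unpolarized light through the first polarizer → I₁ = 1.33e4 lux/2 = 6650 lux, polarized at 30°.
I₂ = I₁ · cos²(52°) = 6650 · 0.379 = 2521 lux.
I₃ = I₂ · cos²(46°) = 2521 · 0.4826 = 1216 lux.
I₄ = I₃ · cos²(40°) = 1216 · 0.5868 = 713.8 lux.
I₅ = I₄ · cos²(33°) = 713.8 · 0.7034 = 502 lux.
That is 3.775% of the incident intensity.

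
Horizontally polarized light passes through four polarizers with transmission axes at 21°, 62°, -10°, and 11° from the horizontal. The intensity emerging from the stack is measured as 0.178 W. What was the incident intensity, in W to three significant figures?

I₀ ≈ 4.31 W

I₁ = I₀ cos²(21° − 0°) = I₀ cos²(21°) = 0.8716 I₀.
I₂ = I₁ cos²(62° − 21°) = 0.8716 I₀ · cos²(41°) = 0.4964 I₀.
I₃ = I₂ cos²(-10° − 62°) = 0.4964 I₀ · cos²(72°) = 0.04741 I₀.
I₄ = I₃ cos²(11° + 10°) = 0.04741 I₀ · cos²(21°) = 0.04132 I₀.
So 0.178 W = 0.04132 I₀, giving I₀ = 0.178/0.04132 = 4.308 W.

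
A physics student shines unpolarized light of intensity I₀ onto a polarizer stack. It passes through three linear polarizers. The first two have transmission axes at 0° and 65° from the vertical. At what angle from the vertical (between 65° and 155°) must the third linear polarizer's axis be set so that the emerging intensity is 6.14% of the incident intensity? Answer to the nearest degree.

Unpolarized light through the first polarizer → I₁ = ½ I₀, now polarized at 0°.
I₂ = I₁ cos²(65° − 0°) = 0.5 I₀ · cos²(65°) = 0.0893 I₀.
Need I₃/I₀ = 0.0614, so cos²(θ − 65°) = 0.0614 / 0.0893 = 0.6875.
θ − 65° = arccos(√0.6875) = 34.0°, giving θ ≈ 65 + 34.0 = 99.0°.

θ ≈ 99°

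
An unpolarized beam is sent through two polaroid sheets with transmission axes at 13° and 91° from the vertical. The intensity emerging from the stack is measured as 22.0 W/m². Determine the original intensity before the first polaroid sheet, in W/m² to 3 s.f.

Unpolarized light through the first polarizer → I₁ = ½ I₀, now polarized at 13°.
I₂ = I₁ cos²(91° − 13°) = 0.5 I₀ · cos²(78°) = 0.02161 I₀.
So 22.0 W/m² = 0.02161 I₀, giving I₀ = 22.0/0.02161 = 1018 W/m².

I₀ ≈ 1020 W/m²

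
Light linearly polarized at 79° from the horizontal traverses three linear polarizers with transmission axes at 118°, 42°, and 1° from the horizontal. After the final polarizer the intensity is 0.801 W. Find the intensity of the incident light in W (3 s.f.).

I₀ ≈ 39.8 W

I₁ = I₀ cos²(118° − 79°) = I₀ cos²(39°) = 0.604 I₀.
I₂ = I₁ cos²(42° − 118°) = 0.604 I₀ · cos²(76°) = 0.03535 I₀.
I₃ = I₂ cos²(1° − 42°) = 0.03535 I₀ · cos²(41°) = 0.02013 I₀.
So 0.801 W = 0.02013 I₀, giving I₀ = 0.801/0.02013 = 39.78 W.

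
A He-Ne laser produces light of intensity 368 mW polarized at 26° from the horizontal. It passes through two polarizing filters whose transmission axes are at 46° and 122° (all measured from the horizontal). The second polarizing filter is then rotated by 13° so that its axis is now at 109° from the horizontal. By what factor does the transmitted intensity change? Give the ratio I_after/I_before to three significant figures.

I_new/I_old ≈ 3.52

Before rotation:
By Malus's law, I₁ = I₀ cos²(46° − 26°) = I₀ cos²(20°) = 0.883 I₀.
I₂ = I₁ cos²(122° − 46°) = 0.883 I₀ · cos²(76°) = 0.05168 I₀.
After rotation:
I₁ = I₀ cos²(46° − 26°) = I₀ cos²(20°) = 0.883 I₀.
I₂ = I₁ cos²(109° − 46°) = 0.883 I₀ · cos²(63°) = 0.182 I₀.
Ratio = 0.182 / 0.05168 = 3.522.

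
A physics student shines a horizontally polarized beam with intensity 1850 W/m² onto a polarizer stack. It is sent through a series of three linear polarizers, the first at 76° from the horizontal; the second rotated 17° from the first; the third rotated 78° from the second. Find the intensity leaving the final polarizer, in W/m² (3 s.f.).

I ≈ 4.28 W/m²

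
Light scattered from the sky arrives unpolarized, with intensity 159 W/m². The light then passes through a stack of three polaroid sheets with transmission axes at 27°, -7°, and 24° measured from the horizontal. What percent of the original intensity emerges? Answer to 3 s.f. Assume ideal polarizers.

Unpolarized light through the first polarizer → I₁ = 159 W/m²/2 = 79.5 W/m², polarized at 27°.
I₂ = I₁ · cos²(34°) = 79.5 · 0.6873 = 54.64 W/m².
I₃ = I₂ · cos²(31°) = 54.64 · 0.7347 = 40.15 W/m².
That is 25.25% of the incident intensity.

≈ 25.2%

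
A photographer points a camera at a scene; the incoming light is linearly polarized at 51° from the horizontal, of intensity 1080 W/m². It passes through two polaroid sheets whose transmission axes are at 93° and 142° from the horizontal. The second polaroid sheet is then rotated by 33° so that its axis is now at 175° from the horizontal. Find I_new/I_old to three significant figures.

I_new/I_old ≈ 0.0450

Before rotation:
I₁ = I₀ cos²(93° − 51°) = I₀ cos²(42°) = 0.5523 I₀.
I₂ = I₁ cos²(142° − 93°) = 0.5523 I₀ · cos²(49°) = 0.2377 I₀.
After rotation:
I₁ = I₀ cos²(93° − 51°) = I₀ cos²(42°) = 0.5523 I₀.
I₂ = I₁ cos²(175° − 93°) = 0.5523 I₀ · cos²(82°) = 0.0107 I₀.
Ratio = 0.0107 / 0.2377 = 0.045.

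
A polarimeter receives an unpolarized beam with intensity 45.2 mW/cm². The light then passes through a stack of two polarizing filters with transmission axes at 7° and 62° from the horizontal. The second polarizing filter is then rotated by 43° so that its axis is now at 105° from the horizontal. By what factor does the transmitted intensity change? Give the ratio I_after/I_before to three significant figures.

Before rotation:
Unpolarized light through the first polarizer → I₁ = ½ I₀, now polarized at 7°.
I₂ = I₁ cos²(62° − 7°) = 0.5 I₀ · cos²(55°) = 0.1645 I₀.
After rotation:
Unpolarized light through the first polarizer → I₁ = ½ I₀, now polarized at 7°.
Angle between axes 1 and 2: 82°. I₂ = 0.5 I₀ · cos²(82°) = 0.009685 I₀.
Ratio = 0.009685 / 0.1645 = 0.05887.

I_new/I_old ≈ 0.0589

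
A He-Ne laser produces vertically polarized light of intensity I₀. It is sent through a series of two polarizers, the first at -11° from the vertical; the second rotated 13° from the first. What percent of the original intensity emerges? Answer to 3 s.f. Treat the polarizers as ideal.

I₁ = I₀ cos²(-11° − 0°) = I₀ cos²(11°) = 0.9636 I₀.
I₂ = I₁ cos²(13°) = 0.9636 · 0.9494 I₀ = 0.9148 I₀.
That is 91.48% of the incident intensity.

≈ 91.5%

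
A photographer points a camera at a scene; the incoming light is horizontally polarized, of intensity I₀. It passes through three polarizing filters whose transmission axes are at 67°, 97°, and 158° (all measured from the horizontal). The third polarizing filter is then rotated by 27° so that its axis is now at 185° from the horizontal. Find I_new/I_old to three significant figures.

I_new/I_old ≈ 0.00518

Before rotation:
I₁ = I₀ cos²(67° − 0°) = I₀ cos²(67°) = 0.1527 I₀.
I₂ = I₁ cos²(97° − 67°) = 0.1527 I₀ · cos²(30°) = 0.1145 I₀.
I₃ = I₂ cos²(158° − 97°) = 0.1145 I₀ · cos²(61°) = 0.02691 I₀.
After rotation:
I₁ = I₀ cos²(67° − 0°) = I₀ cos²(67°) = 0.1527 I₀.
I₂ = I₁ cos²(97° − 67°) = 0.1527 I₀ · cos²(30°) = 0.1145 I₀.
I₃ = I₂ cos²(185° − 97°) = 0.1145 I₀ · cos²(88°) = 0.0001395 I₀.
Ratio = 0.0001395 / 0.02691 = 0.005182.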